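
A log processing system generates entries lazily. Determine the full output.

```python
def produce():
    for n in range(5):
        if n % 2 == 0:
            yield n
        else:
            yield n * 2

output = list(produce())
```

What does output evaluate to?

Step 1: For each n in range(5), yield n if even, else n*2:
  n=0 (even): yield 0
  n=1 (odd): yield 1*2 = 2
  n=2 (even): yield 2
  n=3 (odd): yield 3*2 = 6
  n=4 (even): yield 4
Therefore output = [0, 2, 2, 6, 4].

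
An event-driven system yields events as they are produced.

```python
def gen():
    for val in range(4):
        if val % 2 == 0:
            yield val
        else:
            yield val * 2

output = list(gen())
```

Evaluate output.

Step 1: For each val in range(4), yield val if even, else val*2:
  val=0 (even): yield 0
  val=1 (odd): yield 1*2 = 2
  val=2 (even): yield 2
  val=3 (odd): yield 3*2 = 6
Therefore output = [0, 2, 2, 6].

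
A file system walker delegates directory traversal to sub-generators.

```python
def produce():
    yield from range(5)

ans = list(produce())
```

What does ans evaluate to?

Step 1: yield from delegates to the iterable, yielding each element.
Step 2: Collected values: [0, 1, 2, 3, 4].
Therefore ans = [0, 1, 2, 3, 4].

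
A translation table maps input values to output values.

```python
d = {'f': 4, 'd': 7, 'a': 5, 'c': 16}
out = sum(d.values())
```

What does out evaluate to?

Step 1: d.values() = [4, 7, 5, 16].
Step 2: sum = 32.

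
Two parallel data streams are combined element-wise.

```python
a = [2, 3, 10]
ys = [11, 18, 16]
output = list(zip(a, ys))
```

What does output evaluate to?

Step 1: zip pairs elements at same index:
  Index 0: (2, 11)
  Index 1: (3, 18)
  Index 2: (10, 16)
Therefore output = [(2, 11), (3, 18), (10, 16)].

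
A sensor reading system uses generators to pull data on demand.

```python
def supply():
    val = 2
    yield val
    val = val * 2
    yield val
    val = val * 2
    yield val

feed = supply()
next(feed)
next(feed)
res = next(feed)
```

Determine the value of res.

Step 1: Trace through generator execution:
  Yield 1: val starts at 2, yield 2
  Yield 2: val = 2 * 2 = 4, yield 4
  Yield 3: val = 4 * 2 = 8, yield 8
Step 2: First next() gets 2, second next() gets the second value, third next() yields 8.
Therefore res = 8.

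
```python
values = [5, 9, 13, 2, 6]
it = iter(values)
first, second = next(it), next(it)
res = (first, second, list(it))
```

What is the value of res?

Step 1: Create iterator over [5, 9, 13, 2, 6].
Step 2: first = 5, second = 9.
Step 3: Remaining elements: [13, 2, 6].
Therefore res = (5, 9, [13, 2, 6]).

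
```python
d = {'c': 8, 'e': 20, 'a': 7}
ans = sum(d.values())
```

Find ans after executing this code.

Step 1: d.values() = [8, 20, 7].
Step 2: sum = 35.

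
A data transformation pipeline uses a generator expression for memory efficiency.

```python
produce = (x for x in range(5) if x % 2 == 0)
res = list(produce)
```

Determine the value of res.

Step 1: Filter range(5) keeping only even values:
  x=0: even, included
  x=1: odd, excluded
  x=2: even, included
  x=3: odd, excluded
  x=4: even, included
Therefore res = [0, 2, 4].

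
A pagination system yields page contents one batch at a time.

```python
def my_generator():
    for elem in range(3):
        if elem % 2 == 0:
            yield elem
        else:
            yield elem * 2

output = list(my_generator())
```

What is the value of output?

Step 1: For each elem in range(3), yield elem if even, else elem*2:
  elem=0 (even): yield 0
  elem=1 (odd): yield 1*2 = 2
  elem=2 (even): yield 2
Therefore output = [0, 2, 2].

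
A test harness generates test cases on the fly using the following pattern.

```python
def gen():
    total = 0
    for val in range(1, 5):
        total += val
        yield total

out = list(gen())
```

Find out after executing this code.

Step 1: Generator accumulates running sum:
  val=1: total = 1, yield 1
  val=2: total = 3, yield 3
  val=3: total = 6, yield 6
  val=4: total = 10, yield 10
Therefore out = [1, 3, 6, 10].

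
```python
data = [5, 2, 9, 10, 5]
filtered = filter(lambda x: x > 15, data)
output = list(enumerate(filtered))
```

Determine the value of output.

Step 1: Filter [5, 2, 9, 10, 5] for > 15: [].
Step 2: enumerate re-indexes from 0: [].
Therefore output = [].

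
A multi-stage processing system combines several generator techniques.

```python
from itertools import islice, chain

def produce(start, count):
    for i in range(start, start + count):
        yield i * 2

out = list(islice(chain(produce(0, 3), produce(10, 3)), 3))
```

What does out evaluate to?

Step 1: produce(0, 3) yields [0, 2, 4].
Step 2: produce(10, 3) yields [20, 22, 24].
Step 3: chain concatenates: [0, 2, 4, 20, 22, 24].
Step 4: islice takes first 3: [0, 2, 4].
Therefore out = [0, 2, 4].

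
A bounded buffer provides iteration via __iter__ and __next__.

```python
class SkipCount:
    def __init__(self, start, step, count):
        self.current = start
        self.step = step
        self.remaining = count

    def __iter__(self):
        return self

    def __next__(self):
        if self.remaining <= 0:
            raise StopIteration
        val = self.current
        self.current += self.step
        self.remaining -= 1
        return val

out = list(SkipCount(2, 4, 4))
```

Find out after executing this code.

Step 1: SkipCount starts at 2, increments by 4, for 4 steps:
  Yield 2, then current += 4
  Yield 6, then current += 4
  Yield 10, then current += 4
  Yield 14, then current += 4
Therefore out = [2, 6, 10, 14].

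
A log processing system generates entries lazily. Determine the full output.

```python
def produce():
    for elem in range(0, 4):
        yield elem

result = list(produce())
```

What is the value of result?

Step 1: The generator yields each value from range(0, 4).
Step 2: list() consumes all yields: [0, 1, 2, 3].
Therefore result = [0, 1, 2, 3].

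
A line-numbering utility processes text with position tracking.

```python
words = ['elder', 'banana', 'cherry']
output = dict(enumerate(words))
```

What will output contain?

Step 1: enumerate pairs indices with words:
  0 -> 'elder'
  1 -> 'banana'
  2 -> 'cherry'
Therefore output = {0: 'elder', 1: 'banana', 2: 'cherry'}.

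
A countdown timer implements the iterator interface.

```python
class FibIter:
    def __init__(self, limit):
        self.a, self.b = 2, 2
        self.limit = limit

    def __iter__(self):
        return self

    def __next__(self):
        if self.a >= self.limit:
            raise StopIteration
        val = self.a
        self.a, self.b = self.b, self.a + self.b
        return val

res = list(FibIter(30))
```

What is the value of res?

Step 1: Fibonacci-like sequence (a=2, b=2) until >= 30:
  Yield 2, then a,b = 2,4
  Yield 2, then a,b = 4,6
  Yield 4, then a,b = 6,10
  Yield 6, then a,b = 10,16
  Yield 10, then a,b = 16,26
  Yield 16, then a,b = 26,42
  Yield 26, then a,b = 42,68
Step 2: 42 >= 30, stop.
Therefore res = [2, 2, 4, 6, 10, 16, 26].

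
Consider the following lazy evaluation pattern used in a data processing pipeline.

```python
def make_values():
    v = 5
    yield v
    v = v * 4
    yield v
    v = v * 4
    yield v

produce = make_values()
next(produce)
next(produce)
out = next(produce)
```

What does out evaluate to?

Step 1: Trace through generator execution:
  Yield 1: v starts at 5, yield 5
  Yield 2: v = 5 * 4 = 20, yield 20
  Yield 3: v = 20 * 4 = 80, yield 80
Step 2: First next() gets 5, second next() gets the second value, third next() yields 80.
Therefore out = 80.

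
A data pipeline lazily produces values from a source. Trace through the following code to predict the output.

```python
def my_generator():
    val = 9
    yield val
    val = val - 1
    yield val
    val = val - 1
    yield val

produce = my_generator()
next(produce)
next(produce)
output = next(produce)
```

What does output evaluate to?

Step 1: Trace through generator execution:
  Yield 1: val starts at 9, yield 9
  Yield 2: val = 9 - 1 = 8, yield 8
  Yield 3: val = 8 - 1 = 7, yield 7
Step 2: First next() gets 9, second next() gets the second value, third next() yields 7.
Therefore output = 7.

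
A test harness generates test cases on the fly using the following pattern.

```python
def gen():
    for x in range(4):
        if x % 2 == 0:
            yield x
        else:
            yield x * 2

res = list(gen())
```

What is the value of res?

Step 1: For each x in range(4), yield x if even, else x*2:
  x=0 (even): yield 0
  x=1 (odd): yield 1*2 = 2
  x=2 (even): yield 2
  x=3 (odd): yield 3*2 = 6
Therefore res = [0, 2, 2, 6].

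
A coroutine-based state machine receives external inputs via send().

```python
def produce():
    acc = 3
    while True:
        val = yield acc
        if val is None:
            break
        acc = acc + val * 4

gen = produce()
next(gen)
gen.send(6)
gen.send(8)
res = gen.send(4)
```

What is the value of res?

Step 1: next() -> yield acc=3.
Step 2: send(6) -> val=6, acc = 3 + 6*4 = 27, yield 27.
Step 3: send(8) -> val=8, acc = 27 + 8*4 = 59, yield 59.
Step 4: send(4) -> val=4, acc = 59 + 4*4 = 75, yield 75.
Therefore res = 75.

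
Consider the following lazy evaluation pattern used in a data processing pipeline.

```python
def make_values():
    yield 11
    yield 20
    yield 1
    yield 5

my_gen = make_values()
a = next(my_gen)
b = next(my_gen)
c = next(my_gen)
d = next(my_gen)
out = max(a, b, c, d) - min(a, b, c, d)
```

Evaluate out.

Step 1: Create generator and consume all values:
  a = next(my_gen) = 11
  b = next(my_gen) = 20
  c = next(my_gen) = 1
  d = next(my_gen) = 5
Step 2: max = 20, min = 1, out = 20 - 1 = 19.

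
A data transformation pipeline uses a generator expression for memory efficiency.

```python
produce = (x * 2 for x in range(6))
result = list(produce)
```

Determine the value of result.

Step 1: For each x in range(6), compute x*2:
  x=0: 0*2 = 0
  x=1: 1*2 = 2
  x=2: 2*2 = 4
  x=3: 3*2 = 6
  x=4: 4*2 = 8
  x=5: 5*2 = 10
Therefore result = [0, 2, 4, 6, 8, 10].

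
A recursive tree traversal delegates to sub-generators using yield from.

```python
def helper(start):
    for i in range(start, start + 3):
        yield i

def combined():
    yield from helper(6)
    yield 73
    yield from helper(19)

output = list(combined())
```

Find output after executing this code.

Step 1: combined() delegates to helper(6):
  yield 6
  yield 7
  yield 8
Step 2: yield 73
Step 3: Delegates to helper(19):
  yield 19
  yield 20
  yield 21
Therefore output = [6, 7, 8, 73, 19, 20, 21].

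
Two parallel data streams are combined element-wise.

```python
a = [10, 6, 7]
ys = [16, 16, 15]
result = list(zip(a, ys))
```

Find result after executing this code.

Step 1: zip pairs elements at same index:
  Index 0: (10, 16)
  Index 1: (6, 16)
  Index 2: (7, 15)
Therefore result = [(10, 16), (6, 16), (7, 15)].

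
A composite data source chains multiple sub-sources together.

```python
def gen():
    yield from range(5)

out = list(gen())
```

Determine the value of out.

Step 1: yield from delegates to the iterable, yielding each element.
Step 2: Collected values: [0, 1, 2, 3, 4].
Therefore out = [0, 1, 2, 3, 4].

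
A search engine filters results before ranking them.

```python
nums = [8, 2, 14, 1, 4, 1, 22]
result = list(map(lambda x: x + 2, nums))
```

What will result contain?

Step 1: Apply lambda x: x + 2 to each element:
  8 -> 10
  2 -> 4
  14 -> 16
  1 -> 3
  4 -> 6
  1 -> 3
  22 -> 24
Therefore result = [10, 4, 16, 3, 6, 3, 24].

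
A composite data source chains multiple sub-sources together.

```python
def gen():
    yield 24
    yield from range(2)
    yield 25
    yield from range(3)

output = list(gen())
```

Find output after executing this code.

Step 1: Trace yields in order:
  yield 24
  yield 0
  yield 1
  yield 25
  yield 0
  yield 1
  yield 2
Therefore output = [24, 0, 1, 25, 0, 1, 2].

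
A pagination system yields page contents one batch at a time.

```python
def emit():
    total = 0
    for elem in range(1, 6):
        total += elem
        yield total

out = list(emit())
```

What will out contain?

Step 1: Generator accumulates running sum:
  elem=1: total = 1, yield 1
  elem=2: total = 3, yield 3
  elem=3: total = 6, yield 6
  elem=4: total = 10, yield 10
  elem=5: total = 15, yield 15
Therefore out = [1, 3, 6, 10, 15].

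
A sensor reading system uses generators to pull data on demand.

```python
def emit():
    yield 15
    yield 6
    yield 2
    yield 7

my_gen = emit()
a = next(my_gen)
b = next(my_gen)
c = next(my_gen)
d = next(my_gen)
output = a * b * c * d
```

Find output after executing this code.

Step 1: Create generator and consume all values:
  a = next(my_gen) = 15
  b = next(my_gen) = 6
  c = next(my_gen) = 2
  d = next(my_gen) = 7
Step 2: output = 15 * 6 * 2 * 7 = 1260.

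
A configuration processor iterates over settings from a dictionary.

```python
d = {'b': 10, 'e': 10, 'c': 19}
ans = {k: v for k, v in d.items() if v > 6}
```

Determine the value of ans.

Step 1: Filter items where value > 6:
  'b': 10 > 6: kept
  'e': 10 > 6: kept
  'c': 19 > 6: kept
Therefore ans = {'b': 10, 'e': 10, 'c': 19}.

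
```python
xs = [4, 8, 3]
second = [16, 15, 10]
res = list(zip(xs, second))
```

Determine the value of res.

Step 1: zip pairs elements at same index:
  Index 0: (4, 16)
  Index 1: (8, 15)
  Index 2: (3, 10)
Therefore res = [(4, 16), (8, 15), (3, 10)].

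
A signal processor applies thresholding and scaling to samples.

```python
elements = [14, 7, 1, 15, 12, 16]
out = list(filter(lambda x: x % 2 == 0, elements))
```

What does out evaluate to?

Step 1: Filter elements divisible by 2:
  14 % 2 = 0: kept
  7 % 2 = 1: removed
  1 % 2 = 1: removed
  15 % 2 = 1: removed
  12 % 2 = 0: kept
  16 % 2 = 0: kept
Therefore out = [14, 12, 16].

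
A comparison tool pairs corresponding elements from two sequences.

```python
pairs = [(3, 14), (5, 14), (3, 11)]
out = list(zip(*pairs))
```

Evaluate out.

Step 1: zip(*pairs) transposes: unzips [(3, 14), (5, 14), (3, 11)] into separate sequences.
Step 2: First elements: (3, 5, 3), second elements: (14, 14, 11).
Therefore out = [(3, 5, 3), (14, 14, 11)].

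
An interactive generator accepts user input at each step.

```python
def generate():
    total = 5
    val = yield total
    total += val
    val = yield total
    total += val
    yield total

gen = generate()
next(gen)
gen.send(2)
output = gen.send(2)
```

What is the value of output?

Step 1: next() -> yield total=5.
Step 2: send(2) -> val=2, total = 5+2 = 7, yield 7.
Step 3: send(2) -> val=2, total = 7+2 = 9, yield 9.
Therefore output = 9.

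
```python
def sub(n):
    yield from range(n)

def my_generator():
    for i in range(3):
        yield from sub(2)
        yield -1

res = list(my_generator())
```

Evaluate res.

Step 1: For each i in range(3):
  i=0: yield from sub(2) -> [0, 1], then yield -1
  i=1: yield from sub(2) -> [0, 1], then yield -1
  i=2: yield from sub(2) -> [0, 1], then yield -1
Therefore res = [0, 1, -1, 0, 1, -1, 0, 1, -1].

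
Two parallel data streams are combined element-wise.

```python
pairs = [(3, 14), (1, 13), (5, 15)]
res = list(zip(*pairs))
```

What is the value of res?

Step 1: zip(*pairs) transposes: unzips [(3, 14), (1, 13), (5, 15)] into separate sequences.
Step 2: First elements: (3, 1, 5), second elements: (14, 13, 15).
Therefore res = [(3, 1, 5), (14, 13, 15)].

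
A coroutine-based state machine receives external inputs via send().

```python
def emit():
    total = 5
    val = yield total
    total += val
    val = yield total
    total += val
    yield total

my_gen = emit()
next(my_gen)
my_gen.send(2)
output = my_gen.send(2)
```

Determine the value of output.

Step 1: next() -> yield total=5.
Step 2: send(2) -> val=2, total = 5+2 = 7, yield 7.
Step 3: send(2) -> val=2, total = 7+2 = 9, yield 9.
Therefore output = 9.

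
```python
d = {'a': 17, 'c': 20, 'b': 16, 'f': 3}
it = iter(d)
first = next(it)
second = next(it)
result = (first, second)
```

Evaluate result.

Step 1: iter(d) iterates over keys: ['a', 'c', 'b', 'f'].
Step 2: first = next(it) = 'a', second = next(it) = 'c'.
Therefore result = ('a', 'c').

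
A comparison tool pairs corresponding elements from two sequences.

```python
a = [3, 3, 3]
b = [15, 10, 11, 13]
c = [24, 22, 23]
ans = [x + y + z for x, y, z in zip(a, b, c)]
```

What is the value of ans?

Step 1: zip three lists (truncates to shortest, len=3):
  3 + 15 + 24 = 42
  3 + 10 + 22 = 35
  3 + 11 + 23 = 37
Therefore ans = [42, 35, 37].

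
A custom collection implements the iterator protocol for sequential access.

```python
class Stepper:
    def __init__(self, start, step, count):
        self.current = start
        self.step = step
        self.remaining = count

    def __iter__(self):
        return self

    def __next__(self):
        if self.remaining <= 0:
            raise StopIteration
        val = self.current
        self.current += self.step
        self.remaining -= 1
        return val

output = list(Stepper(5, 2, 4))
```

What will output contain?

Step 1: Stepper starts at 5, increments by 2, for 4 steps:
  Yield 5, then current += 2
  Yield 7, then current += 2
  Yield 9, then current += 2
  Yield 11, then current += 2
Therefore output = [5, 7, 9, 11].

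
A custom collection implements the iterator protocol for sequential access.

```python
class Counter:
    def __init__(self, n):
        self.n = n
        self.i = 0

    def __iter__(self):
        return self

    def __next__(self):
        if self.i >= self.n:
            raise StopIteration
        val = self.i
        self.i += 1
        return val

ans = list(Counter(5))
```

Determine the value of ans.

Step 1: Counter(5) creates an iterator counting 0 to 4.
Step 2: list() consumes all values: [0, 1, 2, 3, 4].
Therefore ans = [0, 1, 2, 3, 4].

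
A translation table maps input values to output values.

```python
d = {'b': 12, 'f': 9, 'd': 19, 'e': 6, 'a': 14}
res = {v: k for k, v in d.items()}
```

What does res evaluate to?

Step 1: Invert dict (swap keys and values):
  'b': 12 -> 12: 'b'
  'f': 9 -> 9: 'f'
  'd': 19 -> 19: 'd'
  'e': 6 -> 6: 'e'
  'a': 14 -> 14: 'a'
Therefore res = {12: 'b', 9: 'f', 19: 'd', 6: 'e', 14: 'a'}.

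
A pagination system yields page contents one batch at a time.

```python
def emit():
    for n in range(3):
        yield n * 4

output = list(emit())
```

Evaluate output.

Step 1: For each n in range(3), yield n * 4:
  n=0: yield 0 * 4 = 0
  n=1: yield 1 * 4 = 4
  n=2: yield 2 * 4 = 8
Therefore output = [0, 4, 8].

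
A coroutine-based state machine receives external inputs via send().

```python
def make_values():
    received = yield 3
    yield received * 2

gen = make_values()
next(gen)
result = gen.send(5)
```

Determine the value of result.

Step 1: next(gen) advances to first yield, producing 3.
Step 2: send(5) resumes, received = 5.
Step 3: yield received * 2 = 5 * 2 = 10.
Therefore result = 10.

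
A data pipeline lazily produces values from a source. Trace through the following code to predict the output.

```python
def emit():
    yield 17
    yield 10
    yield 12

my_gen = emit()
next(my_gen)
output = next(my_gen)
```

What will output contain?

Step 1: emit() creates a generator.
Step 2: next(my_gen) yields 17 (consumed and discarded).
Step 3: next(my_gen) yields 10, assigned to output.
Therefore output = 10.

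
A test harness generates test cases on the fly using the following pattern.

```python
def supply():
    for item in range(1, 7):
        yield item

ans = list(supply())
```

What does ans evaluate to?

Step 1: The generator yields each value from range(1, 7).
Step 2: list() consumes all yields: [1, 2, 3, 4, 5, 6].
Therefore ans = [1, 2, 3, 4, 5, 6].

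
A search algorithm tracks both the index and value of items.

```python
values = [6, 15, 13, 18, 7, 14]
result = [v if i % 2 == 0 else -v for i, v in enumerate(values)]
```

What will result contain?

Step 1: For each (i, v), keep v if i is even, negate if odd:
  i=0 (even): keep 6
  i=1 (odd): negate to -15
  i=2 (even): keep 13
  i=3 (odd): negate to -18
  i=4 (even): keep 7
  i=5 (odd): negate to -14
Therefore result = [6, -15, 13, -18, 7, -14].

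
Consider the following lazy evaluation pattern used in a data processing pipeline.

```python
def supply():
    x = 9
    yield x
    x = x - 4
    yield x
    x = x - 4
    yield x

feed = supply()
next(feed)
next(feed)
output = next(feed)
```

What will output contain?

Step 1: Trace through generator execution:
  Yield 1: x starts at 9, yield 9
  Yield 2: x = 9 - 4 = 5, yield 5
  Yield 3: x = 5 - 4 = 1, yield 1
Step 2: First next() gets 9, second next() gets the second value, third next() yields 1.
Therefore output = 1.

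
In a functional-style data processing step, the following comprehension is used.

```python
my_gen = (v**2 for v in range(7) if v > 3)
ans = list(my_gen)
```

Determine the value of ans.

Step 1: For range(7), keep v > 3, then square:
  v=0: 0 <= 3, excluded
  v=1: 1 <= 3, excluded
  v=2: 2 <= 3, excluded
  v=3: 3 <= 3, excluded
  v=4: 4 > 3, yield 4**2 = 16
  v=5: 5 > 3, yield 5**2 = 25
  v=6: 6 > 3, yield 6**2 = 36
Therefore ans = [16, 25, 36].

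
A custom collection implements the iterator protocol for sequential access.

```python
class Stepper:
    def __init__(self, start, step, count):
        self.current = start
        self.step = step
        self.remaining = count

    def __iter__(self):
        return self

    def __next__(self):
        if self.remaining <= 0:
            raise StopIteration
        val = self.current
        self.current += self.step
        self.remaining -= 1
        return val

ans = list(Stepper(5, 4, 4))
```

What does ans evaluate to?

Step 1: Stepper starts at 5, increments by 4, for 4 steps:
  Yield 5, then current += 4
  Yield 9, then current += 4
  Yield 13, then current += 4
  Yield 17, then current += 4
Therefore ans = [5, 9, 13, 17].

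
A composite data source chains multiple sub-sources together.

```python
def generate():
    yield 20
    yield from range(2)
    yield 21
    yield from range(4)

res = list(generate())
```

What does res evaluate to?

Step 1: Trace yields in order:
  yield 20
  yield 0
  yield 1
  yield 21
  yield 0
  yield 1
  yield 2
  yield 3
Therefore res = [20, 0, 1, 21, 0, 1, 2, 3].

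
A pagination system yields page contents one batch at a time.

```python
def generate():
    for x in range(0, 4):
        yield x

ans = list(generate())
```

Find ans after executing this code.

Step 1: The generator yields each value from range(0, 4).
Step 2: list() consumes all yields: [0, 1, 2, 3].
Therefore ans = [0, 1, 2, 3].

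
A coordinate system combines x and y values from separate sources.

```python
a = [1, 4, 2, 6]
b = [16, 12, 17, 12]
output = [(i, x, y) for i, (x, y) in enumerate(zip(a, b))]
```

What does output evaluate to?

Step 1: enumerate(zip(a, b)) gives index with paired elements:
  i=0: (1, 16)
  i=1: (4, 12)
  i=2: (2, 17)
  i=3: (6, 12)
Therefore output = [(0, 1, 16), (1, 4, 12), (2, 2, 17), (3, 6, 12)].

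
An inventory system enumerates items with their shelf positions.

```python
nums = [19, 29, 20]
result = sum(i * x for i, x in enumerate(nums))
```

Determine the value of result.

Step 1: Compute i * x for each (i, x) in enumerate([19, 29, 20]):
  i=0, x=19: 0*19 = 0
  i=1, x=29: 1*29 = 29
  i=2, x=20: 2*20 = 40
Step 2: sum = 0 + 29 + 40 = 69.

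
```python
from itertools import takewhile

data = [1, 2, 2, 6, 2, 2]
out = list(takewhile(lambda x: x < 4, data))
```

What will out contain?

Step 1: takewhile stops at first element >= 4:
  1 < 4: take
  2 < 4: take
  2 < 4: take
  6 >= 4: stop
Therefore out = [1, 2, 2].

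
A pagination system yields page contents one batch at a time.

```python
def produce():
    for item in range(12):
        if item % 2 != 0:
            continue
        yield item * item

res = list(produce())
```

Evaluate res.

Step 1: Only yield item**2 when item is divisible by 2:
  item=0: 0 % 2 == 0, yield 0**2 = 0
  item=2: 2 % 2 == 0, yield 2**2 = 4
  item=4: 4 % 2 == 0, yield 4**2 = 16
  item=6: 6 % 2 == 0, yield 6**2 = 36
  item=8: 8 % 2 == 0, yield 8**2 = 64
  item=10: 10 % 2 == 0, yield 10**2 = 100
Therefore res = [0, 4, 16, 36, 64, 100].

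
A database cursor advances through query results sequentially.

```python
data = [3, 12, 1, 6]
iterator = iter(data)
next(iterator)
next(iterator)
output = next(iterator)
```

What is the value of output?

Step 1: Create iterator over [3, 12, 1, 6].
Step 2: next() consumes 3.
Step 3: next() consumes 12.
Step 4: next() returns 1.
Therefore output = 1.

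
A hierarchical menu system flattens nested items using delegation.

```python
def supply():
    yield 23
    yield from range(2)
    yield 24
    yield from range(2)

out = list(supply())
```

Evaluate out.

Step 1: Trace yields in order:
  yield 23
  yield 0
  yield 1
  yield 24
  yield 0
  yield 1
Therefore out = [23, 0, 1, 24, 0, 1].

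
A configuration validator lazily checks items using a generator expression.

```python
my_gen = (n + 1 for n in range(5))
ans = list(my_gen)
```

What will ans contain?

Step 1: For each n in range(5), compute n+1:
  n=0: 0+1 = 1
  n=1: 1+1 = 2
  n=2: 2+1 = 3
  n=3: 3+1 = 4
  n=4: 4+1 = 5
Therefore ans = [1, 2, 3, 4, 5].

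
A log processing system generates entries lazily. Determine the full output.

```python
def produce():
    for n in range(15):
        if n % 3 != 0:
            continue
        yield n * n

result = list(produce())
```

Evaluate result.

Step 1: Only yield n**2 when n is divisible by 3:
  n=0: 0 % 3 == 0, yield 0**2 = 0
  n=3: 3 % 3 == 0, yield 3**2 = 9
  n=6: 6 % 3 == 0, yield 6**2 = 36
  n=9: 9 % 3 == 0, yield 9**2 = 81
  n=12: 12 % 3 == 0, yield 12**2 = 144
Therefore result = [0, 9, 36, 81, 144].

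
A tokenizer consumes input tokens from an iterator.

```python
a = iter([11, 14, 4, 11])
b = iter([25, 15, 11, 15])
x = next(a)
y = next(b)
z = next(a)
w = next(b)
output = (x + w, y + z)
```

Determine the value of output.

Step 1: a iterates [11, 14, 4, 11], b iterates [25, 15, 11, 15].
Step 2: x = next(a) = 11, y = next(b) = 25.
Step 3: z = next(a) = 14, w = next(b) = 15.
Step 4: output = (11 + 15, 25 + 14) = (26, 39).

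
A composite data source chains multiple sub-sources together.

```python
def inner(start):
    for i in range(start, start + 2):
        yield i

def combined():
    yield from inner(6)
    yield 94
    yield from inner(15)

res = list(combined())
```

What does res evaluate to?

Step 1: combined() delegates to inner(6):
  yield 6
  yield 7
Step 2: yield 94
Step 3: Delegates to inner(15):
  yield 15
  yield 16
Therefore res = [6, 7, 94, 15, 16].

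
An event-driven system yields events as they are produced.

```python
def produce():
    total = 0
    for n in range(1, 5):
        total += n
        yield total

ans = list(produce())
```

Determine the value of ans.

Step 1: Generator accumulates running sum:
  n=1: total = 1, yield 1
  n=2: total = 3, yield 3
  n=3: total = 6, yield 6
  n=4: total = 10, yield 10
Therefore ans = [1, 3, 6, 10].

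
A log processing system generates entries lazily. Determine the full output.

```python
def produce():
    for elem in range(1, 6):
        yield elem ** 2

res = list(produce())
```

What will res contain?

Step 1: For each elem in range(1, 6), yield elem**2:
  elem=1: yield 1**2 = 1
  elem=2: yield 2**2 = 4
  elem=3: yield 3**2 = 9
  elem=4: yield 4**2 = 16
  elem=5: yield 5**2 = 25
Therefore res = [1, 4, 9, 16, 25].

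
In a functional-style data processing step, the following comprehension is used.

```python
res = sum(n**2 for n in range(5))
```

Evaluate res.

Step 1: Compute n**2 for each n in range(5):
  n=0: 0**2 = 0
  n=1: 1**2 = 1
  n=2: 2**2 = 4
  n=3: 3**2 = 9
  n=4: 4**2 = 16
Step 2: sum = 0 + 1 + 4 + 9 + 16 = 30.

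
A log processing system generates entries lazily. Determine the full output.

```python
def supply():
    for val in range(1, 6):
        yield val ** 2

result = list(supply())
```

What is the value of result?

Step 1: For each val in range(1, 6), yield val**2:
  val=1: yield 1**2 = 1
  val=2: yield 2**2 = 4
  val=3: yield 3**2 = 9
  val=4: yield 4**2 = 16
  val=5: yield 5**2 = 25
Therefore result = [1, 4, 9, 16, 25].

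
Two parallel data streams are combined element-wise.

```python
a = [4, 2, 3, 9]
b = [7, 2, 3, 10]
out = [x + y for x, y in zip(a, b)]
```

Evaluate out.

Step 1: Add corresponding elements:
  4 + 7 = 11
  2 + 2 = 4
  3 + 3 = 6
  9 + 10 = 19
Therefore out = [11, 4, 6, 19].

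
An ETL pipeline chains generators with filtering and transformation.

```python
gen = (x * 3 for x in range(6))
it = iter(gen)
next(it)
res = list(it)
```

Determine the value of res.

Step 1: Generator produces [0, 3, 6, 9, 12, 15].
Step 2: next(it) consumes first element (0).
Step 3: list(it) collects remaining: [3, 6, 9, 12, 15].
Therefore res = [3, 6, 9, 12, 15].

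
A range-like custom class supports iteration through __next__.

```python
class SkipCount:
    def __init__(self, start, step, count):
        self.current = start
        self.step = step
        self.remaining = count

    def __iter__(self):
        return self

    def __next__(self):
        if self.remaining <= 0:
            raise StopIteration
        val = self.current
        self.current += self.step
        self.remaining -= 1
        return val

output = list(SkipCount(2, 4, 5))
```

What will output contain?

Step 1: SkipCount starts at 2, increments by 4, for 5 steps:
  Yield 2, then current += 4
  Yield 6, then current += 4
  Yield 10, then current += 4
  Yield 14, then current += 4
  Yield 18, then current += 4
Therefore output = [2, 6, 10, 14, 18].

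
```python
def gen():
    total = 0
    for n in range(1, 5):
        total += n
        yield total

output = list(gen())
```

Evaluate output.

Step 1: Generator accumulates running sum:
  n=1: total = 1, yield 1
  n=2: total = 3, yield 3
  n=3: total = 6, yield 6
  n=4: total = 10, yield 10
Therefore output = [1, 3, 6, 10].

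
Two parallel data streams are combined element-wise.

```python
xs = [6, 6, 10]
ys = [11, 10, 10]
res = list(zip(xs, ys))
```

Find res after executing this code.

Step 1: zip pairs elements at same index:
  Index 0: (6, 11)
  Index 1: (6, 10)
  Index 2: (10, 10)
Therefore res = [(6, 11), (6, 10), (10, 10)].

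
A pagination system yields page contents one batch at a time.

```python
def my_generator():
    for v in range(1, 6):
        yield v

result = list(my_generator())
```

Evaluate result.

Step 1: The generator yields each value from range(1, 6).
Step 2: list() consumes all yields: [1, 2, 3, 4, 5].
Therefore result = [1, 2, 3, 4, 5].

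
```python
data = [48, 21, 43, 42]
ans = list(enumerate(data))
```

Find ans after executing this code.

Step 1: enumerate pairs each element with its index:
  (0, 48)
  (1, 21)
  (2, 43)
  (3, 42)
Therefore ans = [(0, 48), (1, 21), (2, 43), (3, 42)].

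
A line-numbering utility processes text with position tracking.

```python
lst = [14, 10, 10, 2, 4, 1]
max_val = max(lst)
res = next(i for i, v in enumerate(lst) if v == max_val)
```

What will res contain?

Step 1: max([14, 10, 10, 2, 4, 1]) = 14.
Step 2: Find first index where value == 14:
  Index 0: 14 == 14, found!
Therefore res = 0.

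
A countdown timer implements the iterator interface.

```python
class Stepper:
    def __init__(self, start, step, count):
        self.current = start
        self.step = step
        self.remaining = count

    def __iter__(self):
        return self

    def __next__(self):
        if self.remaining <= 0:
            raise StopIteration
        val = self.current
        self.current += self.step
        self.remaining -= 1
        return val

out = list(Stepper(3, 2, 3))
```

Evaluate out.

Step 1: Stepper starts at 3, increments by 2, for 3 steps:
  Yield 3, then current += 2
  Yield 5, then current += 2
  Yield 7, then current += 2
Therefore out = [3, 5, 7].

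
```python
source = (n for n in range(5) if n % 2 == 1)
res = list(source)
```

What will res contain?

Step 1: Filter range(5) keeping only odd values:
  n=0: even, excluded
  n=1: odd, included
  n=2: even, excluded
  n=3: odd, included
  n=4: even, excluded
Therefore res = [1, 3].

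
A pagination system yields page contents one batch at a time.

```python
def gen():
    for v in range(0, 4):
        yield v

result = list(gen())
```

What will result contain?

Step 1: The generator yields each value from range(0, 4).
Step 2: list() consumes all yields: [0, 1, 2, 3].
Therefore result = [0, 1, 2, 3].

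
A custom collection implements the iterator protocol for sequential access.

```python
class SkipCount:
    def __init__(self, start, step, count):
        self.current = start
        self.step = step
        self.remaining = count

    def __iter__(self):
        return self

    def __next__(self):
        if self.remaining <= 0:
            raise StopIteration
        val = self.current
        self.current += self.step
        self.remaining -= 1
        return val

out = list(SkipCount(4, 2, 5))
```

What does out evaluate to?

Step 1: SkipCount starts at 4, increments by 2, for 5 steps:
  Yield 4, then current += 2
  Yield 6, then current += 2
  Yield 8, then current += 2
  Yield 10, then current += 2
  Yield 12, then current += 2
Therefore out = [4, 6, 8, 10, 12].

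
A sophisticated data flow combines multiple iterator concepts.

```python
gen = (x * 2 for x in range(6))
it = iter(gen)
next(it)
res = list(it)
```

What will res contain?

Step 1: Generator produces [0, 2, 4, 6, 8, 10].
Step 2: next(it) consumes first element (0).
Step 3: list(it) collects remaining: [2, 4, 6, 8, 10].
Therefore res = [2, 4, 6, 8, 10].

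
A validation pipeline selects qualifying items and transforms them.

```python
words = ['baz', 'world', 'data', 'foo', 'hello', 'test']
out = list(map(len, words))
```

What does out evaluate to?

Step 1: Map len() to each word:
  'baz' -> 3
  'world' -> 5
  'data' -> 4
  'foo' -> 3
  'hello' -> 5
  'test' -> 4
Therefore out = [3, 5, 4, 3, 5, 4].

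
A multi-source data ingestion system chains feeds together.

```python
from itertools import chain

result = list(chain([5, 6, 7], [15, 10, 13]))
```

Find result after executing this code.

Step 1: chain() concatenates iterables: [5, 6, 7] + [15, 10, 13].
Therefore result = [5, 6, 7, 15, 10, 13].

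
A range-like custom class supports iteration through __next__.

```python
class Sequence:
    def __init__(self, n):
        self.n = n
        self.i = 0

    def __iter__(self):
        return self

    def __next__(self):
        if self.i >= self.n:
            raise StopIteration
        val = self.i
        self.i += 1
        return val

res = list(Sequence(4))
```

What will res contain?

Step 1: Sequence(4) creates an iterator counting 0 to 3.
Step 2: list() consumes all values: [0, 1, 2, 3].
Therefore res = [0, 1, 2, 3].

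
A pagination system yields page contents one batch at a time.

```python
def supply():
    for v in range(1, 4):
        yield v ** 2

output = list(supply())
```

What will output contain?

Step 1: For each v in range(1, 4), yield v**2:
  v=1: yield 1**2 = 1
  v=2: yield 2**2 = 4
  v=3: yield 3**2 = 9
Therefore output = [1, 4, 9].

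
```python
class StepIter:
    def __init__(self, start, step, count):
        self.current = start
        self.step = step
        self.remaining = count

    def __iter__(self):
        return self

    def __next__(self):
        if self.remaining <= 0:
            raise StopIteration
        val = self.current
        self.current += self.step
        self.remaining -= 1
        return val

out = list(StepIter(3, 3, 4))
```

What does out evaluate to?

Step 1: StepIter starts at 3, increments by 3, for 4 steps:
  Yield 3, then current += 3
  Yield 6, then current += 3
  Yield 9, then current += 3
  Yield 12, then current += 3
Therefore out = [3, 6, 9, 12].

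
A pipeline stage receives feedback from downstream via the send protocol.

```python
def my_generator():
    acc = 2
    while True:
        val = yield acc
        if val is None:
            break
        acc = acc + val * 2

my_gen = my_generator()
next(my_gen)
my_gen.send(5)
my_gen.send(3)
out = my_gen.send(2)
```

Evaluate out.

Step 1: next() -> yield acc=2.
Step 2: send(5) -> val=5, acc = 2 + 5*2 = 12, yield 12.
Step 3: send(3) -> val=3, acc = 12 + 3*2 = 18, yield 18.
Step 4: send(2) -> val=2, acc = 18 + 2*2 = 22, yield 22.
Therefore out = 22.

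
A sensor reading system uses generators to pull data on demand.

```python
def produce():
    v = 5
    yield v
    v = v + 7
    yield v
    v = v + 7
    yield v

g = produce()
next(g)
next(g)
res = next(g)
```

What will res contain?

Step 1: Trace through generator execution:
  Yield 1: v starts at 5, yield 5
  Yield 2: v = 5 + 7 = 12, yield 12
  Yield 3: v = 12 + 7 = 19, yield 19
Step 2: First next() gets 5, second next() gets the second value, third next() yields 19.
Therefore res = 19.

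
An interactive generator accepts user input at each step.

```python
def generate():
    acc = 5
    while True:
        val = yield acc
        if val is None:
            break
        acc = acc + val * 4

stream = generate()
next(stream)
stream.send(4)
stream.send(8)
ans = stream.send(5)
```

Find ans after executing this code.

Step 1: next() -> yield acc=5.
Step 2: send(4) -> val=4, acc = 5 + 4*4 = 21, yield 21.
Step 3: send(8) -> val=8, acc = 21 + 8*4 = 53, yield 53.
Step 4: send(5) -> val=5, acc = 53 + 5*4 = 73, yield 73.
Therefore ans = 73.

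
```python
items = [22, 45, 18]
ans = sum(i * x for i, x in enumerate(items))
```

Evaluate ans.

Step 1: Compute i * x for each (i, x) in enumerate([22, 45, 18]):
  i=0, x=22: 0*22 = 0
  i=1, x=45: 1*45 = 45
  i=2, x=18: 2*18 = 36
Step 2: sum = 0 + 45 + 36 = 81.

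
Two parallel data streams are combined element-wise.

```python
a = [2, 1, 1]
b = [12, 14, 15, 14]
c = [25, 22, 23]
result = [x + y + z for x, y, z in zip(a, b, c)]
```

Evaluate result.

Step 1: zip three lists (truncates to shortest, len=3):
  2 + 12 + 25 = 39
  1 + 14 + 22 = 37
  1 + 15 + 23 = 39
Therefore result = [39, 37, 39].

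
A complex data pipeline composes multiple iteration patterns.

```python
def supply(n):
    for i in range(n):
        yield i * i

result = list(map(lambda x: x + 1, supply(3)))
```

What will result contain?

Step 1: supply(3) yields squares: [0, 1, 4].
Step 2: map adds 1 to each: [1, 2, 5].
Therefore result = [1, 2, 5].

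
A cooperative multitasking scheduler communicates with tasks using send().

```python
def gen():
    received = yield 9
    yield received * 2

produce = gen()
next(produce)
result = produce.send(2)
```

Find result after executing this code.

Step 1: next(produce) advances to first yield, producing 9.
Step 2: send(2) resumes, received = 2.
Step 3: yield received * 2 = 2 * 2 = 4.
Therefore result = 4.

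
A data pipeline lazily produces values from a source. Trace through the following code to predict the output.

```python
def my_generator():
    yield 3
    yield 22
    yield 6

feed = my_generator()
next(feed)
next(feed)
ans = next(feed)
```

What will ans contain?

Step 1: my_generator() creates a generator.
Step 2: next(feed) yields 3 (consumed and discarded).
Step 3: next(feed) yields 22 (consumed and discarded).
Step 4: next(feed) yields 6, assigned to ans.
Therefore ans = 6.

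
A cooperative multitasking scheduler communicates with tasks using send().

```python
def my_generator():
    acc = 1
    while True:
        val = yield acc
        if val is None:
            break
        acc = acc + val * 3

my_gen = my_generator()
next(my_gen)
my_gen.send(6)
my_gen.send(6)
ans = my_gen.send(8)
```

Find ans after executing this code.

Step 1: next() -> yield acc=1.
Step 2: send(6) -> val=6, acc = 1 + 6*3 = 19, yield 19.
Step 3: send(6) -> val=6, acc = 19 + 6*3 = 37, yield 37.
Step 4: send(8) -> val=8, acc = 37 + 8*3 = 61, yield 61.
Therefore ans = 61.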